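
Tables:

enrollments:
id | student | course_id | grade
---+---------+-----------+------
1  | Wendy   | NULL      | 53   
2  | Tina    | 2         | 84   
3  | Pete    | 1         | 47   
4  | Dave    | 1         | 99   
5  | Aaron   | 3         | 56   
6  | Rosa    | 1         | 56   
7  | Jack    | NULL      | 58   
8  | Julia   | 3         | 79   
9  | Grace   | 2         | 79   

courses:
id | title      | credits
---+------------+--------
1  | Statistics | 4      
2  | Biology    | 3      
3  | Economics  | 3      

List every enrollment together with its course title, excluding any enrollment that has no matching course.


INNER JOIN keeps only enrollments rows whose course_id matches an id in courses. Walk through each enrollment:
  - enrollment 1 (Wendy): course_id=NULL, no match -> dropped
  - enrollment 2 (Tina): course_id=2 -> matches Biology
  - enrollment 3 (Pete): course_id=1 -> matches Statistics
  - enrollment 4 (Dave): course_id=1 -> matches Statistics
  - enrollment 5 (Aaron): course_id=3 -> matches Economics
  - enrollment 6 (Rosa): course_id=1 -> matches Statistics
  - enrollment 7 (Jack): course_id=NULL, no match -> dropped
  - enrollment 8 (Julia): course_id=3 -> matches Economics
  - enrollment 9 (Grace): course_id=2 -> matches Biology
So 2 of 9 rows are dropped.

SQL:
SELECT a.student, b.title AS course
FROM enrollments a
INNER JOIN courses b ON a.course_id = b.id

Result:
student | course    
--------+-----------
Tina    | Biology   
Pete    | Statistics
Dave    | Statistics
Aaron   | Economics 
Rosa    | Statistics
Julia   | Economics 
Grace   | Biology   


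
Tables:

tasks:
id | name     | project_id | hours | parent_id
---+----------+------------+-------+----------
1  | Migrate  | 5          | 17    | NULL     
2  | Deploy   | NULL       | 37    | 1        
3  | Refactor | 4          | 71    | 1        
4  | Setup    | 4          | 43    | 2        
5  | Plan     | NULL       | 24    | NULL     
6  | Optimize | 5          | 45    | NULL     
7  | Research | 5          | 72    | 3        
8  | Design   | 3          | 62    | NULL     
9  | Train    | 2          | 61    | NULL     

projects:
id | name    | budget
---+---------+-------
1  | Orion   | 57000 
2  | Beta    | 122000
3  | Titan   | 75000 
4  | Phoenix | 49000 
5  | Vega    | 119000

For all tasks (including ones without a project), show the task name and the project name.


LEFT JOIN keeps every row from tasks (the left table); where project_id has no match in projects, the project columns become NULL. Walk through each task:
  - task 1 (Migrate): project_id=5 -> matches Vega
  - task 2 (Deploy): project_id=NULL, no match -> kept with NULL
  - task 3 (Refactor): project_id=4 -> matches Phoenix
  - task 4 (Setup): project_id=4 -> matches Phoenix
  - task 5 (Plan): project_id=NULL, no match -> kept with NULL
  - task 6 (Optimize): project_id=5 -> matches Vega
  - task 7 (Research): project_id=5 -> matches Vega
  - task 8 (Design): project_id=3 -> matches Titan
  - task 9 (Train): project_id=2 -> matches Beta
All 9 rows appear; 2 have NULL project.

SQL:
SELECT a.name, b.name AS project
FROM tasks a
LEFT JOIN projects b ON a.project_id = b.id

Result:
name     | project
---------+--------
Migrate  | Vega   
Deploy   | NULL   
Refactor | Phoenix
Setup    | Phoenix
Plan     | NULL   
Optimize | Vega   
Research | Vega   
Design   | Titan  
Train    | Beta   


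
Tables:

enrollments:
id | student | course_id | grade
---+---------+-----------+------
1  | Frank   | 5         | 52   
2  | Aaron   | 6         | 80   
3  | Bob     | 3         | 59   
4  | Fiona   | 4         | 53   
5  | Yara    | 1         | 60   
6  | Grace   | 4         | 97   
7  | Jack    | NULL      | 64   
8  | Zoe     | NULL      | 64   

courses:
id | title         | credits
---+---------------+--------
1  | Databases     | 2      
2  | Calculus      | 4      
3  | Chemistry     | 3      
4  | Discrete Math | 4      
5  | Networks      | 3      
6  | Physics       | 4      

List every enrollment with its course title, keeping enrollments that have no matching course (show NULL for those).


LEFT JOIN keeps every row from enrollments (the left table); where course_id has no match in courses, the course columns become NULL. Walk through each enrollment:
  - enrollment 1 (Frank): course_id=5 -> matches Networks
  - enrollment 2 (Aaron): course_id=6 -> matches Physics
  - enrollment 3 (Bob): course_id=3 -> matches Chemistry
  - enrollment 4 (Fiona): course_id=4 -> matches Discrete Math
  - enrollment 5 (Yara): course_id=1 -> matches Databases
  - enrollment 6 (Grace): course_id=4 -> matches Discrete Math
  - enrollment 7 (Jack): course_id=NULL, no match -> kept with NULL
  - enrollment 8 (Zoe): course_id=NULL, no match -> kept with NULL
All 8 rows appear; 2 have NULL course.

SQL:
SELECT a.student, b.title AS course
FROM enrollments a
LEFT JOIN courses b ON a.course_id = b.id

Result:
student | course       
--------+--------------
Frank   | Networks     
Aaron   | Physics      
Bob     | Chemistry    
Fiona   | Discrete Math
Yara    | Databases    
Grace   | Discrete Math
Jack    | NULL         
Zoe     | NULL         


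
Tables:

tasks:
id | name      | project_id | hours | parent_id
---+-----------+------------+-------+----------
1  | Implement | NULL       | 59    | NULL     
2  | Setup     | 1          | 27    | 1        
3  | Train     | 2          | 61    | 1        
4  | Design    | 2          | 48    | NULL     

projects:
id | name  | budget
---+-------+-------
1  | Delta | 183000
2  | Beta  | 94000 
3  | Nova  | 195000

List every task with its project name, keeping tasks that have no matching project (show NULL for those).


LEFT JOIN keeps every row from tasks (the left table); where project_id has no match in projects, the project columns become NULL. Walk through each task:
  - task 1 (Implement): project_id=NULL, no match -> kept with NULL
  - task 2 (Setup): project_id=1 -> matches Delta
  - task 3 (Train): project_id=2 -> matches Beta
  - task 4 (Design): project_id=2 -> matches Beta
All 4 rows appear; 1 has NULL project.

SQL:
SELECT a.name, b.name AS project
FROM tasks a
LEFT JOIN projects b ON a.project_id = b.id

Result:
name      | project
----------+--------
Implement | NULL   
Setup     | Delta  
Train     | Beta   
Design    | Beta   


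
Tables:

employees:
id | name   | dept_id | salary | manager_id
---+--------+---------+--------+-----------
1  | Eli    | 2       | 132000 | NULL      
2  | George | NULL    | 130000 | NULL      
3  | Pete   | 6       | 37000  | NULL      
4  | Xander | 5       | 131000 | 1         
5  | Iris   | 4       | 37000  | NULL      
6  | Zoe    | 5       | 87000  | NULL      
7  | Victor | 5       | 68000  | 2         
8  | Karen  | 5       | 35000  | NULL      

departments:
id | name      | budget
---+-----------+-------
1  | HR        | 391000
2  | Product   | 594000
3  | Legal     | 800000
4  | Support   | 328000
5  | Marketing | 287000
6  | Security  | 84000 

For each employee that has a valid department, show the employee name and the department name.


INNER JOIN keeps only employees rows whose dept_id matches an id in departments. Walk through each employee:
  - employee 1 (Eli): dept_id=2 -> matches Product
  - employee 2 (George): dept_id=NULL, no match -> dropped
  - employee 3 (Pete): dept_id=6 -> matches Security
  - employee 4 (Xander): dept_id=5 -> matches Marketing
  - employee 5 (Iris): dept_id=4 -> matches Support
  - employee 6 (Zoe): dept_id=5 -> matches Marketing
  - employee 7 (Victor): dept_id=5 -> matches Marketing
  - employee 8 (Karen): dept_id=5 -> matches Marketing
So 1 of 8 rows is dropped.

SQL:
SELECT a.name, b.name AS department
FROM employees a
INNER JOIN departments b ON a.dept_id = b.id

Result:
name   | department
-------+-----------
Eli    | Product   
Pete   | Security  
Xander | Marketing 
Iris   | Support   
Zoe    | Marketing 
Victor | Marketing 
Karen  | Marketing 


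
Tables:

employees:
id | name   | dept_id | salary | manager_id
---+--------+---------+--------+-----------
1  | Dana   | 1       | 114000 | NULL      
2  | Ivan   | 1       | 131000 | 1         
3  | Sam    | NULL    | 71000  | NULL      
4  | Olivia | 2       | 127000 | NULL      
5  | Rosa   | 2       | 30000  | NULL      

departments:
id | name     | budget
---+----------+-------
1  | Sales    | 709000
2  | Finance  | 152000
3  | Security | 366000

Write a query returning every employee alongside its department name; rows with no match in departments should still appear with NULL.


LEFT JOIN keeps every row from employees (the left table); where dept_id has no match in departments, the department columns become NULL. Walk through each employee:
  - employee 1 (Dana): dept_id=1 -> matches Sales
  - employee 2 (Ivan): dept_id=1 -> matches Sales
  - employee 3 (Sam): dept_id=NULL, no match -> kept with NULL
  - employee 4 (Olivia): dept_id=2 -> matches Finance
  - employee 5 (Rosa): dept_id=2 -> matches Finance
All 5 rows appear; 1 has NULL department.

SQL:
SELECT a.name, b.name AS department
FROM employees a
LEFT JOIN departments b ON a.dept_id = b.id

Result:
name   | department
-------+-----------
Dana   | Sales     
Ivan   | Sales     
Sam    | NULL      
Olivia | Finance   
Rosa   | Finance   


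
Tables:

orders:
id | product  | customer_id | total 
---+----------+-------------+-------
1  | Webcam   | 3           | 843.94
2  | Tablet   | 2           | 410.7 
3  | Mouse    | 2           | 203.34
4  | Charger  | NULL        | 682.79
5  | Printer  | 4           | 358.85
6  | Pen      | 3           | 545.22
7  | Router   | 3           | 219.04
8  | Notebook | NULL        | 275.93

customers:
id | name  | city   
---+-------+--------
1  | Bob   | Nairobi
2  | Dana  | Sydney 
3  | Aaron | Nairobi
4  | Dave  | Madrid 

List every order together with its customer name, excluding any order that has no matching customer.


INNER JOIN keeps only orders rows whose customer_id matches an id in customers. Walk through each order:
  - order 1 (Webcam): customer_id=3 -> matches Aaron
  - order 2 (Tablet): customer_id=2 -> matches Dana
  - order 3 (Mouse): customer_id=2 -> matches Dana
  - order 4 (Charger): customer_id=NULL, no match -> dropped
  - order 5 (Printer): customer_id=4 -> matches Dave
  - order 6 (Pen): customer_id=3 -> matches Aaron
  - order 7 (Router): customer_id=3 -> matches Aaron
  - order 8 (Notebook): customer_id=NULL, no match -> dropped
So 2 of 8 rows are dropped.

SQL:
SELECT a.product, b.name AS customer
FROM orders a
INNER JOIN customers b ON a.customer_id = b.id

Result:
product | customer
--------+---------
Webcam  | Aaron   
Tablet  | Dana    
Mouse   | Dana    
Printer | Dave    
Pen     | Aaron   
Router  | Aaron   


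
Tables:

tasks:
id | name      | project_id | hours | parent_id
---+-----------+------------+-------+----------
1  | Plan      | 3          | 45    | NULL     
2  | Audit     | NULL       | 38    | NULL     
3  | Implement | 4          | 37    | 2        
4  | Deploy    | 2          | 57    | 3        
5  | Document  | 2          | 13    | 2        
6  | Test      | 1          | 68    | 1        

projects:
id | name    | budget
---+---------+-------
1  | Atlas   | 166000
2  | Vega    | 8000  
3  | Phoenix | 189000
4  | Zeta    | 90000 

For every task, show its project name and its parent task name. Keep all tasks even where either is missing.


Two LEFT JOINs from the same base table tasks: one to projects via project_id, one to tasks itself via parent_id. Both are LEFT so every task is preserved.
Match against projects:
  - task 1 (Plan): project_id=3 -> matches Phoenix
  - task 2 (Audit): project_id=NULL, no match -> kept with NULL
  - task 3 (Implement): project_id=4 -> matches Zeta
  - task 4 (Deploy): project_id=2 -> matches Vega
  - task 5 (Document): project_id=2 -> matches Vega
  - task 6 (Test): project_id=1 -> matches Atlas
Match against tasks (self):
  - task 1 (Plan): parent_id=NULL -> NULL
  - task 2 (Audit): parent_id=NULL -> NULL
  - task 3 (Implement): parent_id=2 -> Audit
  - task 4 (Deploy): parent_id=3 -> Implement
  - task 5 (Document): parent_id=2 -> Audit
  - task 6 (Test): parent_id=1 -> Plan

SQL:
SELECT a.name, b.name AS project, c.name AS parent
FROM tasks a
LEFT JOIN projects b ON a.project_id = b.id
LEFT JOIN tasks c ON a.parent_id = c.id

Result:
name      | project | parent   
----------+---------+----------
Plan      | Phoenix | NULL     
Audit     | NULL    | NULL     
Implement | Zeta    | Audit    
Deploy    | Vega    | Implement
Document  | Vega    | Audit    
Test      | Atlas   | Plan     


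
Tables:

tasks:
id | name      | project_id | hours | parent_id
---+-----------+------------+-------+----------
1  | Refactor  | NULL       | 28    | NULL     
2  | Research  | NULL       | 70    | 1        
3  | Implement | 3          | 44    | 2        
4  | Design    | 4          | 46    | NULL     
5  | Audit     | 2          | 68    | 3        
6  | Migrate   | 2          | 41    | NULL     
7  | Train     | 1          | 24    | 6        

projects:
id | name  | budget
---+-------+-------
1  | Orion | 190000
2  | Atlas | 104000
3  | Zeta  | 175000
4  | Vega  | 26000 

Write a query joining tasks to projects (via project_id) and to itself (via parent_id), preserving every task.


Two LEFT JOINs from the same base table tasks: one to projects via project_id, one to tasks itself via parent_id. Both are LEFT so every task is preserved.
Match against projects:
  - task 1 (Refactor): project_id=NULL, no match -> kept with NULL
  - task 2 (Research): project_id=NULL, no match -> kept with NULL
  - task 3 (Implement): project_id=3 -> matches Zeta
  - task 4 (Design): project_id=4 -> matches Vega
  - task 5 (Audit): project_id=2 -> matches Atlas
  - task 6 (Migrate): project_id=2 -> matches Atlas
  - task 7 (Train): project_id=1 -> matches Orion
Match against tasks (self):
  - task 1 (Refactor): parent_id=NULL -> NULL
  - task 2 (Research): parent_id=1 -> Refactor
  - task 3 (Implement): parent_id=2 -> Research
  - task 4 (Design): parent_id=NULL -> NULL
  - task 5 (Audit): parent_id=3 -> Implement
  - task 6 (Migrate): parent_id=NULL -> NULL
  - task 7 (Train): parent_id=6 -> Migrate

SQL:
SELECT a.name, b.name AS project, c.name AS parent
FROM tasks a
LEFT JOIN projects b ON a.project_id = b.id
LEFT JOIN tasks c ON a.parent_id = c.id

Result:
name      | project | parent   
----------+---------+----------
Refactor  | NULL    | NULL     
Research  | NULL    | Refactor 
Implement | Zeta    | Research 
Design    | Vega    | NULL     
Audit     | Atlas   | Implement
Migrate   | Atlas   | NULL     
Train     | Orion   | Migrate  


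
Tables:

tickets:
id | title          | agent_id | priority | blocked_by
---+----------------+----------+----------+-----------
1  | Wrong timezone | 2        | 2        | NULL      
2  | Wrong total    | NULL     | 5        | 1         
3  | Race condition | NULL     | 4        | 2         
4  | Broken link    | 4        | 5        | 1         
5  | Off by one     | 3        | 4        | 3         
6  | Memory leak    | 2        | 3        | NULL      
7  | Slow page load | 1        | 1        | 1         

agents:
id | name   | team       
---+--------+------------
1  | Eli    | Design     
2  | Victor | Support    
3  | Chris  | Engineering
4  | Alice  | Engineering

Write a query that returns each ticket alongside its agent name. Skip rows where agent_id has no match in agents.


INNER JOIN keeps only tickets rows whose agent_id matches an id in agents. Walk through each ticket:
  - ticket 1 (Wrong timezone): agent_id=2 -> matches Victor
  - ticket 2 (Wrong total): agent_id=NULL, no match -> dropped
  - ticket 3 (Race condition): agent_id=NULL, no match -> dropped
  - ticket 4 (Broken link): agent_id=4 -> matches Alice
  - ticket 5 (Off by one): agent_id=3 -> matches Chris
  - ticket 6 (Memory leak): agent_id=2 -> matches Victor
  - ticket 7 (Slow page load): agent_id=1 -> matches Eli
So 2 of 7 rows are dropped.

SQL:
SELECT a.title, b.name AS agent
FROM tickets a
INNER JOIN agents b ON a.agent_id = b.id

Result:
title          | agent 
---------------+-------
Wrong timezone | Victor
Broken link    | Alice 
Off by one     | Chris 
Memory leak    | Victor
Slow page load | Eli   


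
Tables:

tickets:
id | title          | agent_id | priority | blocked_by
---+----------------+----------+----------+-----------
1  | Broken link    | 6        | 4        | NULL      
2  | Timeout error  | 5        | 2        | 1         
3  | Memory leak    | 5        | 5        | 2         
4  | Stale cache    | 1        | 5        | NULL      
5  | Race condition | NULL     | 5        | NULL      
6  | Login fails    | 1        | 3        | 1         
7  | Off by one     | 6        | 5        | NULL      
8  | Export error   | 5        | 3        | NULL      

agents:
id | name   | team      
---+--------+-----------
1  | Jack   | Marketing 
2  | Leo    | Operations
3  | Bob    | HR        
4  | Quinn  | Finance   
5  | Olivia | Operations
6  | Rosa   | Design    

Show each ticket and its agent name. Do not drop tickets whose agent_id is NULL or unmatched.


LEFT JOIN keeps every row from tickets (the left table); where agent_id has no match in agents, the agent columns become NULL. Walk through each ticket:
  - ticket 1 (Broken link): agent_id=6 -> matches Rosa
  - ticket 2 (Timeout error): agent_id=5 -> matches Olivia
  - ticket 3 (Memory leak): agent_id=5 -> matches Olivia
  - ticket 4 (Stale cache): agent_id=1 -> matches Jack
  - ticket 5 (Race condition): agent_id=NULL, no match -> kept with NULL
  - ticket 6 (Login fails): agent_id=1 -> matches Jack
  - ticket 7 (Off by one): agent_id=6 -> matches Rosa
  - ticket 8 (Export error): agent_id=5 -> matches Olivia
All 8 rows appear; 1 has NULL agent.

SQL:
SELECT a.title, b.name AS agent
FROM tickets a
LEFT JOIN agents b ON a.agent_id = b.id

Result:
title          | agent 
---------------+-------
Broken link    | Rosa  
Timeout error  | Olivia
Memory leak    | Olivia
Stale cache    | Jack  
Race condition | NULL  
Login fails    | Jack  
Off by one     | Rosa  
Export error   | Olivia


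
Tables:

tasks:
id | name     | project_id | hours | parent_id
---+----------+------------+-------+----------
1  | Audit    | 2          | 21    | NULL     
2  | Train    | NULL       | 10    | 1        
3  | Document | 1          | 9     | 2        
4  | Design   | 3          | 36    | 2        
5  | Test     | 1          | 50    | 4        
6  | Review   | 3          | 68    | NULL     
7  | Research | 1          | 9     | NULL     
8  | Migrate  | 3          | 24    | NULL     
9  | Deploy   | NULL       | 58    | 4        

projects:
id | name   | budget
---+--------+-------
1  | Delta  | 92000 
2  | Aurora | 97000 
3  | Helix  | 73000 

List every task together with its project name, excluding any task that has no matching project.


INNER JOIN keeps only tasks rows whose project_id matches an id in projects. Walk through each task:
  - task 1 (Audit): project_id=2 -> matches Aurora
  - task 2 (Train): project_id=NULL, no match -> dropped
  - task 3 (Document): project_id=1 -> matches Delta
  - task 4 (Design): project_id=3 -> matches Helix
  - task 5 (Test): project_id=1 -> matches Delta
  - task 6 (Review): project_id=3 -> matches Helix
  - task 7 (Research): project_id=1 -> matches Delta
  - task 8 (Migrate): project_id=3 -> matches Helix
  - task 9 (Deploy): project_id=NULL, no match -> dropped
So 2 of 9 rows are dropped.

SQL:
SELECT a.name, b.name AS project
FROM tasks a
INNER JOIN projects b ON a.project_id = b.id

Result:
name     | project
---------+--------
Audit    | Aurora 
Document | Delta  
Design   | Helix  
Test     | Delta  
Review   | Helix  
Research | Delta  
Migrate  | Helix  


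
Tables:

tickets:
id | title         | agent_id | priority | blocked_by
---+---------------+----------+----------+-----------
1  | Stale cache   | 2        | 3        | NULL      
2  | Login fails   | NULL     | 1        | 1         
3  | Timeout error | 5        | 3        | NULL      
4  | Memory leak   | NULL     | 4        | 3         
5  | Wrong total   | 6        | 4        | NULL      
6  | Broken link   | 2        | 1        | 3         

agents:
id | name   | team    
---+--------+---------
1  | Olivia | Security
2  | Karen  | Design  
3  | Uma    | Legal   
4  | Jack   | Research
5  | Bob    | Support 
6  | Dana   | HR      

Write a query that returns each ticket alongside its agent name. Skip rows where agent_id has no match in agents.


INNER JOIN keeps only tickets rows whose agent_id matches an id in agents. Walk through each ticket:
  - ticket 1 (Stale cache): agent_id=2 -> matches Karen
  - ticket 2 (Login fails): agent_id=NULL, no match -> dropped
  - ticket 3 (Timeout error): agent_id=5 -> matches Bob
  - ticket 4 (Memory leak): agent_id=NULL, no match -> dropped
  - ticket 5 (Wrong total): agent_id=6 -> matches Dana
  - ticket 6 (Broken link): agent_id=2 -> matches Karen
So 2 of 6 rows are dropped.

SQL:
SELECT a.title, b.name AS agent
FROM tickets a
INNER JOIN agents b ON a.agent_id = b.id

Result:
title         | agent
--------------+------
Stale cache   | Karen
Timeout error | Bob  
Wrong total   | Dana 
Broken link   | Karen


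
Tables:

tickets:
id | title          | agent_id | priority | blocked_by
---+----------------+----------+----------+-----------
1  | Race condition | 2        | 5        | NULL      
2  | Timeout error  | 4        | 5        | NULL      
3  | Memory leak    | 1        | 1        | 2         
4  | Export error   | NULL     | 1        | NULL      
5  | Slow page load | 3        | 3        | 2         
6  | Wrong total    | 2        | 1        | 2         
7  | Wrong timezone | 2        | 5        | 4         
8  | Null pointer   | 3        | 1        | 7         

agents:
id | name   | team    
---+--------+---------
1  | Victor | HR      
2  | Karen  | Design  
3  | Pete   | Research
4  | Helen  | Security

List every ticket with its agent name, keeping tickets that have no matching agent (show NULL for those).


LEFT JOIN keeps every row from tickets (the left table); where agent_id has no match in agents, the agent columns become NULL. Walk through each ticket:
  - ticket 1 (Race condition): agent_id=2 -> matches Karen
  - ticket 2 (Timeout error): agent_id=4 -> matches Helen
  - ticket 3 (Memory leak): agent_id=1 -> matches Victor
  - ticket 4 (Export error): agent_id=NULL, no match -> kept with NULL
  - ticket 5 (Slow page load): agent_id=3 -> matches Pete
  - ticket 6 (Wrong total): agent_id=2 -> matches Karen
  - ticket 7 (Wrong timezone): agent_id=2 -> matches Karen
  - ticket 8 (Null pointer): agent_id=3 -> matches Pete
All 8 rows appear; 1 has NULL agent.

SQL:
SELECT a.title, b.name AS agent
FROM tickets a
LEFT JOIN agents b ON a.agent_id = b.id

Result:
title          | agent 
---------------+-------
Race condition | Karen 
Timeout error  | Helen 
Memory leak    | Victor
Export error   | NULL  
Slow page load | Pete  
Wrong total    | Karen 
Wrong timezone | Karen 
Null pointer   | Pete  


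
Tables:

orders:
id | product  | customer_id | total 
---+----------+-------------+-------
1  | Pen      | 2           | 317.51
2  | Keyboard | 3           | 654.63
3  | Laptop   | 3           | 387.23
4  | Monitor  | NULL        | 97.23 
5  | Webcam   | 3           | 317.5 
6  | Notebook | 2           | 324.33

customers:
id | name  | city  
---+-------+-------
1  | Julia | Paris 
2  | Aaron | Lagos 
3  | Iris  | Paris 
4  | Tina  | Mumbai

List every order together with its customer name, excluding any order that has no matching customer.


INNER JOIN keeps only orders rows whose customer_id matches an id in customers. Walk through each order:
  - order 1 (Pen): customer_id=2 -> matches Aaron
  - order 2 (Keyboard): customer_id=3 -> matches Iris
  - order 3 (Laptop): customer_id=3 -> matches Iris
  - order 4 (Monitor): customer_id=NULL, no match -> dropped
  - order 5 (Webcam): customer_id=3 -> matches Iris
  - order 6 (Notebook): customer_id=2 -> matches Aaron
So 1 of 6 rows is dropped.

SQL:
SELECT a.product, b.name AS customer
FROM orders a
INNER JOIN customers b ON a.customer_id = b.id

Result:
product  | customer
---------+---------
Pen      | Aaron   
Keyboard | Iris    
Laptop   | Iris    
Webcam   | Iris    
Notebook | Aaron   


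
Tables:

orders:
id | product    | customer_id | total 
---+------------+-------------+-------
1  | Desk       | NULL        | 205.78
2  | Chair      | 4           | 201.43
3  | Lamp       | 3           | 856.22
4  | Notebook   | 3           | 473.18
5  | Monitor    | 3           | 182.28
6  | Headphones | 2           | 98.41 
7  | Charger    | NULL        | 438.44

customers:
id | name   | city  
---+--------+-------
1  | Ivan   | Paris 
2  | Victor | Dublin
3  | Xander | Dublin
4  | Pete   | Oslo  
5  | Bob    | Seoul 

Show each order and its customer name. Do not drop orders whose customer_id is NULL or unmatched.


LEFT JOIN keeps every row from orders (the left table); where customer_id has no match in customers, the customer columns become NULL. Walk through each order:
  - order 1 (Desk): customer_id=NULL, no match -> kept with NULL
  - order 2 (Chair): customer_id=4 -> matches Pete
  - order 3 (Lamp): customer_id=3 -> matches Xander
  - order 4 (Notebook): customer_id=3 -> matches Xander
  - order 5 (Monitor): customer_id=3 -> matches Xander
  - order 6 (Headphones): customer_id=2 -> matches Victor
  - order 7 (Charger): customer_id=NULL, no match -> kept with NULL
All 7 rows appear; 2 have NULL customer.

SQL:
SELECT a.product, b.name AS customer
FROM orders a
LEFT JOIN customers b ON a.customer_id = b.id

Result:
product    | customer
-----------+---------
Desk       | NULL    
Chair      | Pete    
Lamp       | Xander  
Notebook   | Xander  
Monitor    | Xander  
Headphones | Victor  
Charger    | NULL    


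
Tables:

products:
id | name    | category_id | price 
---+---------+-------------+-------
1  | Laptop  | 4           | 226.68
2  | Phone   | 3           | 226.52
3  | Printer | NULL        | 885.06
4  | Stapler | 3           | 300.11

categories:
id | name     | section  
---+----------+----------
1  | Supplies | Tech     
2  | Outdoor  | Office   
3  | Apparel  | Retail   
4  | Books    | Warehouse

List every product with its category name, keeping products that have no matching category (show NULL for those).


LEFT JOIN keeps every row from products (the left table); where category_id has no match in categories, the category columns become NULL. Walk through each product:
  - product 1 (Laptop): category_id=4 -> matches Books
  - product 2 (Phone): category_id=3 -> matches Apparel
  - product 3 (Printer): category_id=NULL, no match -> kept with NULL
  - product 4 (Stapler): category_id=3 -> matches Apparel
All 4 rows appear; 1 has NULL category.

SQL:
SELECT a.name, b.name AS category
FROM products a
LEFT JOIN categories b ON a.category_id = b.id

Result:
name    | category
--------+---------
Laptop  | Books   
Phone   | Apparel 
Printer | NULL    
Stapler | Apparel 


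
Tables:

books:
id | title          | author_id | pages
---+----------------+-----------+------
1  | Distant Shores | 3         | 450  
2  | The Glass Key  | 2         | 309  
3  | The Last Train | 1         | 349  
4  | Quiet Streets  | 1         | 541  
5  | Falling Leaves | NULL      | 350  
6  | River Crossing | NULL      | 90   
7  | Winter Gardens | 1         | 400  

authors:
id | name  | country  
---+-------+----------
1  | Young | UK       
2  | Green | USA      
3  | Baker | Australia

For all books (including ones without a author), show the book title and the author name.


LEFT JOIN keeps every row from books (the left table); where author_id has no match in authors, the author columns become NULL. Walk through each book:
  - book 1 (Distant Shores): author_id=3 -> matches Baker
  - book 2 (The Glass Key): author_id=2 -> matches Green
  - book 3 (The Last Train): author_id=1 -> matches Young
  - book 4 (Quiet Streets): author_id=1 -> matches Young
  - book 5 (Falling Leaves): author_id=NULL, no match -> kept with NULL
  - book 6 (River Crossing): author_id=NULL, no match -> kept with NULL
  - book 7 (Winter Gardens): author_id=1 -> matches Young
All 7 rows appear; 2 have NULL author.

SQL:
SELECT a.title, b.name AS author
FROM books a
LEFT JOIN authors b ON a.author_id = b.id

Result:
title          | author
---------------+-------
Distant Shores | Baker 
The Glass Key  | Green 
The Last Train | Young 
Quiet Streets  | Young 
Falling Leaves | NULL  
River Crossing | NULL  
Winter Gardens | Young 


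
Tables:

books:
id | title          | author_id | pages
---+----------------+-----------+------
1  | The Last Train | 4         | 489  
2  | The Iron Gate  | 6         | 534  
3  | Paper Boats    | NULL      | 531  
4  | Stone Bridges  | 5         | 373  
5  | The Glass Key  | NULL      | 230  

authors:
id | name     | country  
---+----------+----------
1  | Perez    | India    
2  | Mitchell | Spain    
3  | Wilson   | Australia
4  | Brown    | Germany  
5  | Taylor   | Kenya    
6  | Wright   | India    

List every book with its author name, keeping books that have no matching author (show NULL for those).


LEFT JOIN keeps every row from books (the left table); where author_id has no match in authors, the author columns become NULL. Walk through each book:
  - book 1 (The Last Train): author_id=4 -> matches Brown
  - book 2 (The Iron Gate): author_id=6 -> matches Wright
  - book 3 (Paper Boats): author_id=NULL, no match -> kept with NULL
  - book 4 (Stone Bridges): author_id=5 -> matches Taylor
  - book 5 (The Glass Key): author_id=NULL, no match -> kept with NULL
All 5 rows appear; 2 have NULL author.

SQL:
SELECT a.title, b.name AS author
FROM books a
LEFT JOIN authors b ON a.author_id = b.id

Result:
title          | author
---------------+-------
The Last Train | Brown 
The Iron Gate  | Wright
Paper Boats    | NULL  
Stone Bridges  | Taylor
The Glass Key  | NULL  


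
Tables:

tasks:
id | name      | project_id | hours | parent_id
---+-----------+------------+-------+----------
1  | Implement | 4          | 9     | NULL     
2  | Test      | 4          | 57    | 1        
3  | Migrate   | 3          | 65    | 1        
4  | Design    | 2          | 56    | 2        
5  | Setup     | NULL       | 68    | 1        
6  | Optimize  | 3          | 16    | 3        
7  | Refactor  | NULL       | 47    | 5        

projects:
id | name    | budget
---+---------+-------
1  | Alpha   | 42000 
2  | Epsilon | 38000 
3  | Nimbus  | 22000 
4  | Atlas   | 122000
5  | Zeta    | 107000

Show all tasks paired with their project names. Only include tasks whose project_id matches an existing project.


INNER JOIN keeps only tasks rows whose project_id matches an id in projects. Walk through each task:
  - task 1 (Implement): project_id=4 -> matches Atlas
  - task 2 (Test): project_id=4 -> matches Atlas
  - task 3 (Migrate): project_id=3 -> matches Nimbus
  - task 4 (Design): project_id=2 -> matches Epsilon
  - task 5 (Setup): project_id=NULL, no match -> dropped
  - task 6 (Optimize): project_id=3 -> matches Nimbus
  - task 7 (Refactor): project_id=NULL, no match -> dropped
So 2 of 7 rows are dropped.

SQL:
SELECT a.name, b.name AS project
FROM tasks a
INNER JOIN projects b ON a.project_id = b.id

Result:
name      | project
----------+--------
Implement | Atlas  
Test      | Atlas  
Migrate   | Nimbus 
Design    | Epsilon
Optimize  | Nimbus 


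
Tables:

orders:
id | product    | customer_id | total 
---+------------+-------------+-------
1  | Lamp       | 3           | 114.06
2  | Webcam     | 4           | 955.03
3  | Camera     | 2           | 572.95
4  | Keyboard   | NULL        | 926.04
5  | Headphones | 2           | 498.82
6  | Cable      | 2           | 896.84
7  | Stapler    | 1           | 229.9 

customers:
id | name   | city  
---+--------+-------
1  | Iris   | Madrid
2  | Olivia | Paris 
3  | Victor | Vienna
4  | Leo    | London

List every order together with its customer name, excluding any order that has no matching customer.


INNER JOIN keeps only orders rows whose customer_id matches an id in customers. Walk through each order:
  - order 1 (Lamp): customer_id=3 -> matches Victor
  - order 2 (Webcam): customer_id=4 -> matches Leo
  - order 3 (Camera): customer_id=2 -> matches Olivia
  - order 4 (Keyboard): customer_id=NULL, no match -> dropped
  - order 5 (Headphones): customer_id=2 -> matches Olivia
  - order 6 (Cable): customer_id=2 -> matches Olivia
  - order 7 (Stapler): customer_id=1 -> matches Iris
So 1 of 7 rows is dropped.

SQL:
SELECT a.product, b.name AS customer
FROM orders a
INNER JOIN customers b ON a.customer_id = b.id

Result:
product    | customer
-----------+---------
Lamp       | Victor  
Webcam     | Leo     
Camera     | Olivia  
Headphones | Olivia  
Cable      | Olivia  
Stapler    | Iris    


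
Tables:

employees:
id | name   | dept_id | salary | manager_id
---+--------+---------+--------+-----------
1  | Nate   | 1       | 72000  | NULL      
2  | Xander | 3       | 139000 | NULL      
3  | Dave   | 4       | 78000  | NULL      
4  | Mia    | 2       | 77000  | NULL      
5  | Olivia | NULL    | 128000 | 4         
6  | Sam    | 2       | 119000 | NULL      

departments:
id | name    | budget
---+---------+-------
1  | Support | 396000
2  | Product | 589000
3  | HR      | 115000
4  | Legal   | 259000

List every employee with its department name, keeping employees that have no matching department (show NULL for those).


LEFT JOIN keeps every row from employees (the left table); where dept_id has no match in departments, the department columns become NULL. Walk through each employee:
  - employee 1 (Nate): dept_id=1 -> matches Support
  - employee 2 (Xander): dept_id=3 -> matches HR
  - employee 3 (Dave): dept_id=4 -> matches Legal
  - employee 4 (Mia): dept_id=2 -> matches Product
  - employee 5 (Olivia): dept_id=NULL, no match -> kept with NULL
  - employee 6 (Sam): dept_id=2 -> matches Product
All 6 rows appear; 1 has NULL department.

SQL:
SELECT a.name, b.name AS department
FROM employees a
LEFT JOIN departments b ON a.dept_id = b.id

Result:
name   | department
-------+-----------
Nate   | Support   
Xander | HR        
Dave   | Legal     
Mia    | Product   
Olivia | NULL      
Sam    | Product   


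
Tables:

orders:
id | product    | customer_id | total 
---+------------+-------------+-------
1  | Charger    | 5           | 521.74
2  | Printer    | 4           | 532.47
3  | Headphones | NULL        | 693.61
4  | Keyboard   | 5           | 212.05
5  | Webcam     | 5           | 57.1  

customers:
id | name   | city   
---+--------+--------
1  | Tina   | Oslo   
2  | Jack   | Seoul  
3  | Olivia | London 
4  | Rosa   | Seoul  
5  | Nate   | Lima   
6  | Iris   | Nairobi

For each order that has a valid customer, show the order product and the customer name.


INNER JOIN keeps only orders rows whose customer_id matches an id in customers. Walk through each order:
  - order 1 (Charger): customer_id=5 -> matches Nate
  - order 2 (Printer): customer_id=4 -> matches Rosa
  - order 3 (Headphones): customer_id=NULL, no match -> dropped
  - order 4 (Keyboard): customer_id=5 -> matches Nate
  - order 5 (Webcam): customer_id=5 -> matches Nate
So 1 of 5 rows is dropped.

SQL:
SELECT a.product, b.name AS customer
FROM orders a
INNER JOIN customers b ON a.customer_id = b.id

Result:
product  | customer
---------+---------
Charger  | Nate    
Printer  | Rosa    
Keyboard | Nate    
Webcam   | Nate    


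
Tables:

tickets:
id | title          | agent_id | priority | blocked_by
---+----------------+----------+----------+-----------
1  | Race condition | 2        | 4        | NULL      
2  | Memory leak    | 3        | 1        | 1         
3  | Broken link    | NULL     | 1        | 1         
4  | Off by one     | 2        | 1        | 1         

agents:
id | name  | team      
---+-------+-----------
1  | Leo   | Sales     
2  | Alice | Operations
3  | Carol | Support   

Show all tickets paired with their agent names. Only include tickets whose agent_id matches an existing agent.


INNER JOIN keeps only tickets rows whose agent_id matches an id in agents. Walk through each ticket:
  - ticket 1 (Race condition): agent_id=2 -> matches Alice
  - ticket 2 (Memory leak): agent_id=3 -> matches Carol
  - ticket 3 (Broken link): agent_id=NULL, no match -> dropped
  - ticket 4 (Off by one): agent_id=2 -> matches Alice
So 1 of 4 rows is dropped.

SQL:
SELECT a.title, b.name AS agent
FROM tickets a
INNER JOIN agents b ON a.agent_id = b.id

Result:
title          | agent
---------------+------
Race condition | Alice
Memory leak    | Carol
Off by one     | Alice


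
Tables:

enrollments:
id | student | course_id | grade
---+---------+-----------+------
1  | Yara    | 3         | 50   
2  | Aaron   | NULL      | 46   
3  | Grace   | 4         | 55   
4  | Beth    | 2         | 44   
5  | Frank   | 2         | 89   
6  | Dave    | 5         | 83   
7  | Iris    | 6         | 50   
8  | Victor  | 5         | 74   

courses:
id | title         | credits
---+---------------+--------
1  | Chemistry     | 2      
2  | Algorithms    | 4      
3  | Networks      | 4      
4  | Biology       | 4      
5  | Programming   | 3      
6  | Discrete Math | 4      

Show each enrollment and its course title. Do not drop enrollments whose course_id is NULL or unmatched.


LEFT JOIN keeps every row from enrollments (the left table); where course_id has no match in courses, the course columns become NULL. Walk through each enrollment:
  - enrollment 1 (Yara): course_id=3 -> matches Networks
  - enrollment 2 (Aaron): course_id=NULL, no match -> kept with NULL
  - enrollment 3 (Grace): course_id=4 -> matches Biology
  - enrollment 4 (Beth): course_id=2 -> matches Algorithms
  - enrollment 5 (Frank): course_id=2 -> matches Algorithms
  - enrollment 6 (Dave): course_id=5 -> matches Programming
  - enrollment 7 (Iris): course_id=6 -> matches Discrete Math
  - enrollment 8 (Victor): course_id=5 -> matches Programming
All 8 rows appear; 1 has NULL course.

SQL:
SELECT a.student, b.title AS course
FROM enrollments a
LEFT JOIN courses b ON a.course_id = b.id

Result:
student | course       
--------+--------------
Yara    | Networks     
Aaron   | NULL         
Grace   | Biology      
Beth    | Algorithms   
Frank   | Algorithms   
Dave    | Programming  
Iris    | Discrete Math
Victor  | Programming  


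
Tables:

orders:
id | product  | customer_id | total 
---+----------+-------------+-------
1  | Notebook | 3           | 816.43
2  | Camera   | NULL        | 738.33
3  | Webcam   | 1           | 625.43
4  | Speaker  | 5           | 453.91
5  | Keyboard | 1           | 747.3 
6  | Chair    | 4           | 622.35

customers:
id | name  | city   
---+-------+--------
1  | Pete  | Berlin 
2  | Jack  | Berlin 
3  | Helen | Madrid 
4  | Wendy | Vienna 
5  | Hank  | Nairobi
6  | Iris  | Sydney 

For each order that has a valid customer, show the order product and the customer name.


INNER JOIN keeps only orders rows whose customer_id matches an id in customers. Walk through each order:
  - order 1 (Notebook): customer_id=3 -> matches Helen
  - order 2 (Camera): customer_id=NULL, no match -> dropped
  - order 3 (Webcam): customer_id=1 -> matches Pete
  - order 4 (Speaker): customer_id=5 -> matches Hank
  - order 5 (Keyboard): customer_id=1 -> matches Pete
  - order 6 (Chair): customer_id=4 -> matches Wendy
So 1 of 6 rows is dropped.

SQL:
SELECT a.product, b.name AS customer
FROM orders a
INNER JOIN customers b ON a.customer_id = b.id

Result:
product  | customer
---------+---------
Notebook | Helen   
Webcam   | Pete    
Speaker  | Hank    
Keyboard | Pete    
Chair    | Wendy   


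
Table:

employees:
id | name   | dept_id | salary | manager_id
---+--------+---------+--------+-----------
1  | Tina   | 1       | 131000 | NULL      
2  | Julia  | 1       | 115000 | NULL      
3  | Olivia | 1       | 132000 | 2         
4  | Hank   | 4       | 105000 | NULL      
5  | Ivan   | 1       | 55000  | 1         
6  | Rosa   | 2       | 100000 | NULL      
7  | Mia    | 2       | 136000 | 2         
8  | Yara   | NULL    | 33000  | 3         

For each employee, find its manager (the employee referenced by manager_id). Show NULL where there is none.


This is a self-join: employees is joined to a second copy of itself, matching each row's manager_id to another row's id. Use LEFT JOIN so rows with manager_id=NULL are kept.
  - employee 1 (Tina): manager_id=NULL -> NULL
  - employee 2 (Julia): manager_id=NULL -> NULL
  - employee 3 (Olivia): manager_id=2 -> Julia
  - employee 4 (Hank): manager_id=NULL -> NULL
  - employee 5 (Ivan): manager_id=1 -> Tina
  - employee 6 (Rosa): manager_id=NULL -> NULL
  - employee 7 (Mia): manager_id=2 -> Julia
  - employee 8 (Yara): manager_id=3 -> Olivia

SQL:
SELECT a.name AS item, b.name AS manager
FROM employees a
LEFT JOIN employees b ON a.manager_id = b.id

Result:
item   | manager
-------+--------
Tina   | NULL   
Julia  | NULL   
Olivia | Julia  
Hank   | NULL   
Ivan   | Tina   
Rosa   | NULL   
Mia    | Julia  
Yara   | Olivia 
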